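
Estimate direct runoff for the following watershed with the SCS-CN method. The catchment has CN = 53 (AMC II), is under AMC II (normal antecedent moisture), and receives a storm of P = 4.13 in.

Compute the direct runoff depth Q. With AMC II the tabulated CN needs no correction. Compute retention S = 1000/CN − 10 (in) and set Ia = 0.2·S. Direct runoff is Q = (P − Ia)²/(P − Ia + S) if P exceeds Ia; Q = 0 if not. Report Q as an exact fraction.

AMC II — tabulated CN = 53 applies directly.
Max retention: S = 1000/53 − 10 = 470/53 in (≈ 8.868 in)
Ia = 0.2·(470/53) = 94/53 in ≈ 1.774 in
Excess rainfall: 4.130 − 1.774 = 2.356 in; P > Ia so Q > 0
Runoff Q = (P−Ia)²/(P−Ia+S) = (2.356)²/(2.356+8.868) = 155975121/315291700 ≈ 0.495 in

Q = 155975121/315291700 in ≈ 0.495 in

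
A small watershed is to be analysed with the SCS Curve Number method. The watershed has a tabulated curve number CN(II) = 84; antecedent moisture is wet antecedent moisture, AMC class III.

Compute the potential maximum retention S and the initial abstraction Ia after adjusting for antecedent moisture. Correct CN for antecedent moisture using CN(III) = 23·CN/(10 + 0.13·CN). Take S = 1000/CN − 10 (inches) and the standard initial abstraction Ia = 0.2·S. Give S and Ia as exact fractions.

S = 400/483 in ≈ 0.828 in; Ia = 80/483 in ≈ 0.166 in

CN(III) from CN(II)=84: (23·84)/(10 + 0.13·84) = 48300/523 ≈ 92.352
Retention S: 1000/CN − 10 with CN=92.352 → S = 400/483 ≈ 0.828 in
Initial abstraction Ia = S/5 = (400/483)/5 = 80/483 ≈ 0.166 in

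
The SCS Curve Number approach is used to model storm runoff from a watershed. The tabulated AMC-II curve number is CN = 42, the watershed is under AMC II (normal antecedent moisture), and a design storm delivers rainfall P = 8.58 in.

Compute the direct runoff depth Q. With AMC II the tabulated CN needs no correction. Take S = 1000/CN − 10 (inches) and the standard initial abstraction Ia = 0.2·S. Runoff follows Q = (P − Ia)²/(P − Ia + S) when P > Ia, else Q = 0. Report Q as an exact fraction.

CN(II) = 42; AMC II needs no correction.
S = 1000/42 − 10 = 290/21 in ≈ 13.810 in
Ia = 0.2S: 0.2·13.810 = 2.762 in (exactly 58/21)
Since P=8.580 > Ia=2.762: effective rainfall P−Ia = 6109/1050 in
Runoff Q = (P−Ia)²/(P−Ia+S) = (5.818)²/(5.818+13.810) = 37319881/21639450 ≈ 1.725 in

Q = 37319881/21639450 in ≈ 1.725 in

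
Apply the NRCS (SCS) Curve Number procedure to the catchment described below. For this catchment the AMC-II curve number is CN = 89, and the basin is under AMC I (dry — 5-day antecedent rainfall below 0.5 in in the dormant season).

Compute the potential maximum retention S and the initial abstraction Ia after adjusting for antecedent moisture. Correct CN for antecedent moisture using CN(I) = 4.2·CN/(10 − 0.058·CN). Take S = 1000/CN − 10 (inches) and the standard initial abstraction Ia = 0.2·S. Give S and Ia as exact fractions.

S = 5500/1869 in ≈ 2.943 in; Ia = 1100/1869 in ≈ 0.589 in

Dry (AMC I): CN(I) = 4.2·89/(10 − 0.058·89) = (1869/5)/(2419/500) = 186900/2419 ≈ 77.263
Retention S: 1000/CN − 10 with CN=77.263 → S = 5500/1869 ≈ 2.943 in
Ia = 0.2·(5500/1869) = 1100/1869 in ≈ 0.589 in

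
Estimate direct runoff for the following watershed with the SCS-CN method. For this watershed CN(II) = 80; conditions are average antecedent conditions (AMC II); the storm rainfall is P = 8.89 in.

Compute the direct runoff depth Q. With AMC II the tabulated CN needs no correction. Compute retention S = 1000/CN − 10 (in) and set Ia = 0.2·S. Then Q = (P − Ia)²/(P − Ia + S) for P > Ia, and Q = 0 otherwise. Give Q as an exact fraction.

CN(II) = 80; AMC II needs no correction.
Max retention: S = 1000/80 − 10 = 5/2 in (≈ 2.500 in)
Initial abstraction Ia = S/5 = (5/2)/5 = 1/2 ≈ 0.500 in
Since P=8.890 > Ia=0.500: effective rainfall P−Ia = 839/100 in
Runoff Q = (P−Ia)²/(P−Ia+S) = (8.390)²/(8.390+2.500) = 703921/108900 ≈ 6.464 in

Q = 703921/108900 in ≈ 6.464 in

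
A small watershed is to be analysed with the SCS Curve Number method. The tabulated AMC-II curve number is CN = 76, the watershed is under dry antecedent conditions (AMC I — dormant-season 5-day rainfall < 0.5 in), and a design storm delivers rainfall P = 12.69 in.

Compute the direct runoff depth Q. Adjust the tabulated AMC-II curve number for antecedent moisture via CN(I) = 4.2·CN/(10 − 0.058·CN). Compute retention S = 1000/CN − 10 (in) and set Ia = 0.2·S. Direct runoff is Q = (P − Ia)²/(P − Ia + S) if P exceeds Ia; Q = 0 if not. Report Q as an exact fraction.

Q = 22134595729/3308734100 in ≈ 6.690 in

Adjust CN=76 to AMC I: 4.2·76/(10 − 0.058·76) → (1596/5) ÷ (699/125) = 13300/233 ≈ 57.082
Retention S: 1000/CN − 10 with CN=57.082 → S = 1000/133 ≈ 7.519 in
Ia = 0.2·(1000/133) = 200/133 in ≈ 1.504 in
P − Ia = 12.690 − 1.504 = 148777/13300 ≈ 11.186 in (> 0, runoff occurs)
Q = (148777/13300)²/((148777/13300) + 1000/133) = (22134595729/176890000)/(248777/13300) = 22134595729/3308734100 in ≈ 6.690 in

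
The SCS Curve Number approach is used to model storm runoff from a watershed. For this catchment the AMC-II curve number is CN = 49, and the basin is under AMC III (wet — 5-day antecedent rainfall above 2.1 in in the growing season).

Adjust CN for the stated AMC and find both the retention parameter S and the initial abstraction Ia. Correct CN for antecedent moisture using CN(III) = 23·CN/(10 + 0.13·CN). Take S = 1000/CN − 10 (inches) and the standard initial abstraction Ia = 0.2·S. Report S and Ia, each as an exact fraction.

CN(III) from CN(II)=49: (23·49)/(10 + 0.13·49) = 112700/1637 ≈ 68.845
Max retention: S = 1000/(112700/1637) − 10 = 5100/1127 in (≈ 4.525 in)
Initial abstraction Ia = S/5 = (5100/1127)/5 = 1020/1127 ≈ 0.905 in

S = 5100/1127 in ≈ 4.525 in; Ia = 1020/1127 in ≈ 0.905 in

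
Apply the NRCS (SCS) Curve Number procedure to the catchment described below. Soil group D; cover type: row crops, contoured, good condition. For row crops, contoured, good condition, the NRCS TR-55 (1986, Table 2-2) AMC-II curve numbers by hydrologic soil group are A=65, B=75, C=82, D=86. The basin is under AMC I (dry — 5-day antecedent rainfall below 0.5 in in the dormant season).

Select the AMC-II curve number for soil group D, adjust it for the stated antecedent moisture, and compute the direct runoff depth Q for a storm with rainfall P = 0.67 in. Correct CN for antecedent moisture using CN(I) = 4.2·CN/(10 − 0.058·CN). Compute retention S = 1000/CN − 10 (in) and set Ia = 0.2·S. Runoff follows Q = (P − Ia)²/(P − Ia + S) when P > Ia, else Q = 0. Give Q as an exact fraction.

NRCS table: row crops, contoured, good condition, soil group D → CN(II) = 86
Adjust CN=86 to AMC I: 4.2·86/(10 − 0.058·86) → (1806/5) ÷ (1253/250) = 12900/179 ≈ 72.067
Max retention: S = 1000/(12900/179) − 10 = 500/129 in (≈ 3.876 in)
Initial abstraction Ia = S/5 = (500/129)/5 = 100/129 ≈ 0.775 in
P = 0.670 ≤ Ia = 0.775 in: entire storm abstracted, Q = 0.

Q = 0 in ≈ 0.000 in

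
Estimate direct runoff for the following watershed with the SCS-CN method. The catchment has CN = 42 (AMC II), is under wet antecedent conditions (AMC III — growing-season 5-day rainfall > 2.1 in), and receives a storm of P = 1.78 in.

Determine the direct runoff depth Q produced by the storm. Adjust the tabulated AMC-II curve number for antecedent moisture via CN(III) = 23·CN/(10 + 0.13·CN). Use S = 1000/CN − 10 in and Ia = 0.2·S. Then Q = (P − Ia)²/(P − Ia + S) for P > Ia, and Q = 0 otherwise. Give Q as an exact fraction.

Wet (AMC III): CN(III) = 23·42/(10 + 0.13·42) = 966/(773/50) = 48300/773 ≈ 62.484
Max retention: S = 1000/(48300/773) − 10 = 2900/483 in (≈ 6.004 in)
Ia = 0.2S: 0.2·6.004 = 1.201 in (exactly 580/483)
P − Ia = 1.780 − 1.201 = 13987/24150 ≈ 0.579 in (> 0, runoff occurs)
Q: (13987/24150)² ÷ (158987/24150) = 195636169/3839536050 in (≈ 0.051 in)

Q = 195636169/3839536050 in ≈ 0.051 in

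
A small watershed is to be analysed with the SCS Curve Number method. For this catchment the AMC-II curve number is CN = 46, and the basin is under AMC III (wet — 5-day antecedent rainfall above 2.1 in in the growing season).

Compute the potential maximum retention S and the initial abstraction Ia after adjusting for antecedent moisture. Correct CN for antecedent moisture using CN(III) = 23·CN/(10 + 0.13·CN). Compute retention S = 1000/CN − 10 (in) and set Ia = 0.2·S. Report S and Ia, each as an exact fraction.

Wet (AMC III): CN(III) = 23·46/(10 + 0.13·46) = 1058/(799/50) = 52900/799 ≈ 66.208
Max retention: S = 1000/(52900/799) − 10 = 2700/529 in (≈ 5.104 in)
Ia = 0.2S: 0.2·5.104 = 1.021 in (exactly 540/529)

S = 2700/529 in ≈ 5.104 in; Ia = 540/529 in ≈ 1.021 in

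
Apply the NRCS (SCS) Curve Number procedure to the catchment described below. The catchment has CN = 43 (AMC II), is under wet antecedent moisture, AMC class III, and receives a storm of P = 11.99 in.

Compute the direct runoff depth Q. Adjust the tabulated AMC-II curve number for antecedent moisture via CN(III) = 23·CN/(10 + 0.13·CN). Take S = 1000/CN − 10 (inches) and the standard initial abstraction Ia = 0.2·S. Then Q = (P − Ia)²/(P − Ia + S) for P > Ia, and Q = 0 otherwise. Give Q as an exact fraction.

Wet (AMC III): CN(III) = 23·43/(10 + 0.13·43) = 989/(1559/100) = 98900/1559 ≈ 63.438
Max retention: S = 1000/(98900/1559) − 10 = 5700/989 in (≈ 5.763 in)
Initial abstraction Ia = S/5 = (5700/989)/5 = 1140/989 ≈ 1.153 in
P − Ia = 11.990 − 1.153 = 1071811/98900 ≈ 10.837 in (> 0, runoff occurs)
Runoff Q = (P−Ia)²/(P−Ia+S) = (10.837)²/(10.837+5.763) = 1148778819721/162375107900 ≈ 7.075 in

Q = 1148778819721/162375107900 in ≈ 7.075 in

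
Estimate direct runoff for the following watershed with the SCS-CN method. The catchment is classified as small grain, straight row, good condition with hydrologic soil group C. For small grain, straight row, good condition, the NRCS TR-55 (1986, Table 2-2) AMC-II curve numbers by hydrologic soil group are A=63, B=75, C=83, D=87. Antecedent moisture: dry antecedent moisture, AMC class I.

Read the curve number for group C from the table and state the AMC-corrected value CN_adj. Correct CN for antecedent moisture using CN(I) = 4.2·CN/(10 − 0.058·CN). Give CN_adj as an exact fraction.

CN_adj = 174300/2593 ≈ 67.219

NRCS table: small grain, straight row, good condition, soil group C → CN(II) = 83
CN(I) from CN(II)=83: (4.2·83)/(10 − 0.058·83) = 174300/2593 ≈ 67.219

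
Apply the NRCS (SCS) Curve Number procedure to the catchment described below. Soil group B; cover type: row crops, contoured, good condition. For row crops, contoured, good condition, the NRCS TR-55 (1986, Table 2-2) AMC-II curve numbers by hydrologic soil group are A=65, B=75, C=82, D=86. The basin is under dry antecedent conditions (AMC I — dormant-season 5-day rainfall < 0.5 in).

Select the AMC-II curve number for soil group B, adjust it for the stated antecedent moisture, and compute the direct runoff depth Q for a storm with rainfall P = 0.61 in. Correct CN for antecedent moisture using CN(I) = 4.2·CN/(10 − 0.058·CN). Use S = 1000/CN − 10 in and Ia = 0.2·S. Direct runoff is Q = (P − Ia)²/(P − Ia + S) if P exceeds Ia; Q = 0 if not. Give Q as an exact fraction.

NRCS table: row crops, contoured, good condition, soil group B → CN(II) = 75
Adjust CN=75 to AMC I: 4.2·75/(10 − 0.058·75) → 315 ÷ (113/20) = 6300/113 ≈ 55.752
Max retention: S = 1000/(6300/113) − 10 = 500/63 in (≈ 7.937 in)
Initial abstraction Ia = S/5 = (500/63)/5 = 100/63 ≈ 1.587 in
P = 0.610 ≤ Ia = 1.587 in: entire storm abstracted, Q = 0.

Q = 0 in ≈ 0.000 in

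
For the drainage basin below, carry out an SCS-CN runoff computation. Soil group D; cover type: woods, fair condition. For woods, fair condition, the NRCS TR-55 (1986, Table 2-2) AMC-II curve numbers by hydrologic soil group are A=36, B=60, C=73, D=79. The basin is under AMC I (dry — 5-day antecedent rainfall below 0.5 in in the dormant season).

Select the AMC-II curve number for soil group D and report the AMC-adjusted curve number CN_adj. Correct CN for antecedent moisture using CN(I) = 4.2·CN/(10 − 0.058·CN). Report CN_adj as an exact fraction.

CN_adj = 7900/129 ≈ 61.240

NRCS table: woods, fair condition, soil group D → CN(II) = 79
CN(I) from CN(II)=79: (4.2·79)/(10 − 0.058·79) = 7900/129 ≈ 61.240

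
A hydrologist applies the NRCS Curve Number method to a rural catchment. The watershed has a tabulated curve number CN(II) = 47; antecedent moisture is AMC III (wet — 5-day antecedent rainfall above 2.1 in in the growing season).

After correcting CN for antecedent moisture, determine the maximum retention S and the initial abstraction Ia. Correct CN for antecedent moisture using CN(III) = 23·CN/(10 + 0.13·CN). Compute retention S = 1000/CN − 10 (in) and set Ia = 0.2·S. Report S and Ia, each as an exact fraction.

S = 5300/1081 in ≈ 4.903 in; Ia = 1060/1081 in ≈ 0.981 in

Adjust CN=47 to AMC III: 23·47/(10 + 0.13·47) → 1081 ÷ (1611/100) = 108100/1611 ≈ 67.101
Max retention: S = 1000/(108100/1611) − 10 = 5300/1081 in (≈ 4.903 in)
Ia = 0.2S: 0.2·4.903 = 0.981 in (exactly 1060/1081)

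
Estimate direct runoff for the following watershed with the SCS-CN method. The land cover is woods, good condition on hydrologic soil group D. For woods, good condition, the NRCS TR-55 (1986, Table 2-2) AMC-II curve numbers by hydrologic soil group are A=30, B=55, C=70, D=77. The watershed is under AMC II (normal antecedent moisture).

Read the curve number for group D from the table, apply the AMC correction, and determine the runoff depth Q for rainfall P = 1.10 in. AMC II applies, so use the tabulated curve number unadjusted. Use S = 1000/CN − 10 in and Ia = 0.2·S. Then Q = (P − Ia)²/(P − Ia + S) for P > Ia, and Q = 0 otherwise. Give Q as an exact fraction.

NRCS table: woods, good condition, soil group D → CN(II) = 77
AMC II — tabulated CN = 77 applies directly.
S = 1000/77 − 10 = 230/77 in ≈ 2.987 in
Initial abstraction Ia = S/5 = (230/77)/5 = 46/77 ≈ 0.597 in
Excess rainfall: 1.100 − 0.597 = 0.503 in; P > Ia so Q > 0
Q: (387/770)² ÷ (2687/770) = 149769/2068990 in (≈ 0.072 in)

Q = 149769/2068990 in ≈ 0.072 in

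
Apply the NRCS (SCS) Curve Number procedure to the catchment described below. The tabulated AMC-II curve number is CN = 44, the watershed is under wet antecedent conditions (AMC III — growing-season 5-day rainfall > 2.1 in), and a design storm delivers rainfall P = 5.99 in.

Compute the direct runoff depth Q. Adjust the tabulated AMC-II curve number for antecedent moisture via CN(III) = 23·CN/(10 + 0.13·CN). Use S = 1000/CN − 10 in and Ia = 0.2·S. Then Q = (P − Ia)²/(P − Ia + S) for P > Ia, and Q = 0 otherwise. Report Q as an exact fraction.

CN(III) from CN(II)=44: (23·44)/(10 + 0.13·44) = 25300/393 ≈ 64.377
S = 1000/(25300/393) − 10 = 1400/253 in ≈ 5.534 in
Ia = 0.2S: 0.2·5.534 = 1.107 in (exactly 280/253)
Since P=5.990 > Ia=1.107: effective rainfall P−Ia = 123547/25300 in
Q = (123547/25300)²/((123547/25300) + 1400/253) = (15263861209/640090000)/(263547/25300) = 15263861209/6667739100 in ≈ 2.289 in

Q = 15263861209/6667739100 in ≈ 2.289 in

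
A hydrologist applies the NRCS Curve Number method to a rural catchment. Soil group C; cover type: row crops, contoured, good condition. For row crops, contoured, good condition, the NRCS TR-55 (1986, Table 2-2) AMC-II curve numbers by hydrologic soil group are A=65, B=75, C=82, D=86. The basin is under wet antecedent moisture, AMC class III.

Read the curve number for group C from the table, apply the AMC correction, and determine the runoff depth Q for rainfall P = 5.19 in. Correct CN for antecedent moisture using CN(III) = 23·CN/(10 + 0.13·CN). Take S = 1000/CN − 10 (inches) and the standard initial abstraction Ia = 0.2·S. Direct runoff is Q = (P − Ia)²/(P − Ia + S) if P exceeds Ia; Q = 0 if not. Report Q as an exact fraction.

NRCS table: row crops, contoured, good condition, soil group C → CN(II) = 82
Wet (AMC III): CN(III) = 23·82/(10 + 0.13·82) = 1886/(1033/50) = 94300/1033 ≈ 91.288
Retention S: 1000/CN − 10 with CN=91.288 → S = 900/943 ≈ 0.954 in
Ia = 0.2·(900/943) = 180/943 in ≈ 0.191 in
P − Ia = 5.190 − 0.191 = 471417/94300 ≈ 4.999 in (> 0, runoff occurs)
Runoff Q = (P−Ia)²/(P−Ia+S) = (4.999)²/(4.999+0.954) = 74077995963/17647207700 ≈ 4.198 in

Q = 74077995963/17647207700 in ≈ 4.198 in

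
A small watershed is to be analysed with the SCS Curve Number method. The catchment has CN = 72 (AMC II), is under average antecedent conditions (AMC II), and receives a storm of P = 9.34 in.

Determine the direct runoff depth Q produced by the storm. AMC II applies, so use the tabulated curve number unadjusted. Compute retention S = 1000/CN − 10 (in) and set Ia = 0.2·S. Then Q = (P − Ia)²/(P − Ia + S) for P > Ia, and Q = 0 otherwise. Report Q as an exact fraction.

Average conditions: CN = 72 (no AMC adjustment).
Retention S: 1000/CN − 10 with CN=72.000 → S = 35/9 ≈ 3.889 in
Initial abstraction Ia = S/5 = (35/9)/5 = 7/9 ≈ 0.778 in
Since P=9.340 > Ia=0.778: effective rainfall P−Ia = 3853/450 in
Q = (3853/450)²/((3853/450) + 35/9) = (14845609/202500)/(5603/450) = 14845609/2521350 in ≈ 5.888 in

Q = 14845609/2521350 in ≈ 5.888 in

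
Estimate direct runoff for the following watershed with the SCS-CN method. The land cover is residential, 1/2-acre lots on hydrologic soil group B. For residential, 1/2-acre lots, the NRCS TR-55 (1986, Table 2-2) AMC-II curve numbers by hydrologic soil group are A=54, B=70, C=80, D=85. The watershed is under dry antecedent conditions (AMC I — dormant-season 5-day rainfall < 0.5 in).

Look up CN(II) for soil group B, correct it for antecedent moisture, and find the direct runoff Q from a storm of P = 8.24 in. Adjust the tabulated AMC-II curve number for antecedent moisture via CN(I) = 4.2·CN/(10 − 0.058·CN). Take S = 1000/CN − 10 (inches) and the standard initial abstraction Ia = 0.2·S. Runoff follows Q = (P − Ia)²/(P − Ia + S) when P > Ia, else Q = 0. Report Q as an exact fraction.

Q = 28834418/12307575 in ≈ 2.343 in

NRCS table: residential, 1/2-acre lots, soil group B → CN(II) = 70
Dry (AMC I): CN(I) = 4.2·70/(10 − 0.058·70) = 294/(297/50) = 4900/99 ≈ 49.495
Max retention: S = 1000/(4900/99) − 10 = 500/49 in (≈ 10.204 in)
Ia = 0.2S: 0.2·10.204 = 2.041 in (exactly 100/49)
P − Ia = 8.240 − 2.041 = 7594/1225 ≈ 6.199 in (> 0, runoff occurs)
Q: (7594/1225)² ÷ (20094/1225) = 28834418/12307575 in (≈ 2.343 in)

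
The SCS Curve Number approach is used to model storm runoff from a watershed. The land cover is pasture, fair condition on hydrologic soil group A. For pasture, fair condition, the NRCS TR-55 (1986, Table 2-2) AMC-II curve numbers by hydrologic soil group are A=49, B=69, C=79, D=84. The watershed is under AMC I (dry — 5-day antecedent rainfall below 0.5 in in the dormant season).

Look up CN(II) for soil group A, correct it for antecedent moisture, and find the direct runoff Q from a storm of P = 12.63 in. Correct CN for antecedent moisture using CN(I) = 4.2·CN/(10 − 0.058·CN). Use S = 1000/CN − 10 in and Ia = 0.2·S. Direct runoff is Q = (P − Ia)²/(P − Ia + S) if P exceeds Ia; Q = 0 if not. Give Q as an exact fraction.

NRCS table: pasture, fair condition, soil group A → CN(II) = 49
CN(I) from CN(II)=49: (4.2·49)/(10 − 0.058·49) = 34300/1193 ≈ 28.751
Retention S: 1000/CN − 10 with CN=28.751 → S = 8500/343 ≈ 24.781 in
Ia = 0.2S: 0.2·24.781 = 4.956 in (exactly 1700/343)
Excess rainfall: 12.630 − 4.956 = 7.674 in; P > Ia so Q > 0
Runoff Q = (P−Ia)²/(P−Ia+S) = (7.674)²/(7.674+24.781) = 69278977681/38183068700 ≈ 1.814 in

Q = 69278977681/38183068700 in ≈ 1.814 in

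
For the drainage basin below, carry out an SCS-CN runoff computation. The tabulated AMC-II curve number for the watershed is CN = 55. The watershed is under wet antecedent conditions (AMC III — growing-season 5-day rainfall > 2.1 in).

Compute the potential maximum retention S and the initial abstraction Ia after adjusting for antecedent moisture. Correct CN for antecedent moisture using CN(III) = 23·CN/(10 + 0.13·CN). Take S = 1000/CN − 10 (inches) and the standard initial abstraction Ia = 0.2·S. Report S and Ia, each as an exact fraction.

S = 900/253 in ≈ 3.557 in; Ia = 180/253 in ≈ 0.711 in

Wet (AMC III): CN(III) = 23·55/(10 + 0.13·55) = 1265/(343/20) = 25300/343 ≈ 73.761
S = 1000/(25300/343) − 10 = 900/253 in ≈ 3.557 in
Ia = 0.2·(900/253) = 180/253 in ≈ 0.711 in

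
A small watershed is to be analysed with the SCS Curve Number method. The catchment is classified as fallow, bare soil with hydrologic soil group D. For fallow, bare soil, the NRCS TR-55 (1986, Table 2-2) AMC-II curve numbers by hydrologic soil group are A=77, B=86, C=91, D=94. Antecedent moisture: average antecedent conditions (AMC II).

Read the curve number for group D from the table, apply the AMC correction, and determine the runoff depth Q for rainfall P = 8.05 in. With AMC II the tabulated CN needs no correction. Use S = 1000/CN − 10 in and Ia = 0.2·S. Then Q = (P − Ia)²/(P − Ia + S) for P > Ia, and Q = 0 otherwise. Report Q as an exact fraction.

Q = 55457809/7564180 in ≈ 7.332 in

NRCS table: fallow, bare soil, soil group D → CN(II) = 94
Average conditions: CN = 94 (no AMC adjustment).
S = 1000/94 − 10 = 30/47 in ≈ 0.638 in
Ia = 0.2·(30/47) = 6/47 in ≈ 0.128 in
P − Ia = 8.050 − 0.128 = 7447/940 ≈ 7.922 in (> 0, runoff occurs)
Q = (7447/940)²/((7447/940) + 30/47) = (55457809/883600)/(8047/940) = 55457809/7564180 in ≈ 7.332 in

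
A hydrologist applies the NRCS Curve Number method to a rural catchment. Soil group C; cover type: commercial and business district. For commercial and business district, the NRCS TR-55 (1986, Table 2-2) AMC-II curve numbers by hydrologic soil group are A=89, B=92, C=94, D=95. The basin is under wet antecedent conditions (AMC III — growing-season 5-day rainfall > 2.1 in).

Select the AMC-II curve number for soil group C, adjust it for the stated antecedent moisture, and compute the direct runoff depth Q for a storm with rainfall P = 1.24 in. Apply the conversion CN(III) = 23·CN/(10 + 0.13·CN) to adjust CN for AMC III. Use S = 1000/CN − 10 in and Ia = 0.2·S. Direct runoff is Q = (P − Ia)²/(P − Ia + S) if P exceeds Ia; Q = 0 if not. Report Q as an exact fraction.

Q = 1024704121/1067784775 in ≈ 0.960 in

NRCS table: commercial and business district, soil group C → CN(II) = 94
Adjust CN=94 to AMC III: 23·94/(10 + 0.13·94) → 2162 ÷ (1111/50) = 108100/1111 ≈ 97.300
Max retention: S = 1000/(108100/1111) − 10 = 300/1081 in (≈ 0.278 in)
Ia = 0.2·(300/1081) = 60/1081 in ≈ 0.056 in
Since P=1.240 > Ia=0.056: effective rainfall P−Ia = 32011/27025 in
Runoff Q = (P−Ia)²/(P−Ia+S) = (1.184)²/(1.184+0.278) = 1024704121/1067784775 ≈ 0.960 in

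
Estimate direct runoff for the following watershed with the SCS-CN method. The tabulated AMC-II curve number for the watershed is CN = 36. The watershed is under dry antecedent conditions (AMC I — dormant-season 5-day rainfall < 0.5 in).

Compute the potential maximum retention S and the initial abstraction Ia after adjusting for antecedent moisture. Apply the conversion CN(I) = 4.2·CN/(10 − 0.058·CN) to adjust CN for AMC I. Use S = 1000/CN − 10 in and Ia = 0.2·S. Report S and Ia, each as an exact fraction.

S = 8000/189 in ≈ 42.328 in; Ia = 1600/189 in ≈ 8.466 in

Dry (AMC I): CN(I) = 4.2·36/(10 − 0.058·36) = (756/5)/(989/125) = 18900/989 ≈ 19.110
Retention S: 1000/CN − 10 with CN=19.110 → S = 8000/189 ≈ 42.328 in
Ia = 0.2S: 0.2·42.328 = 8.466 in (exactly 1600/189)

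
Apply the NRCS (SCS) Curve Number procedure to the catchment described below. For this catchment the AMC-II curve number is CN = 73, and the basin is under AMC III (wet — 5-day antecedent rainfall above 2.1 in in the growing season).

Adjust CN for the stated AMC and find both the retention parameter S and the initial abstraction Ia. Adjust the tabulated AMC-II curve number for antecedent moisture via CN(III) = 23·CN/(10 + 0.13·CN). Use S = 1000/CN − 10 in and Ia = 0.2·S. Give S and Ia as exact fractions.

S = 2700/1679 in ≈ 1.608 in; Ia = 540/1679 in ≈ 0.322 in

Adjust CN=73 to AMC III: 23·73/(10 + 0.13·73) → 1679 ÷ (1949/100) = 167900/1949 ≈ 86.147
Max retention: S = 1000/(167900/1949) − 10 = 2700/1679 in (≈ 1.608 in)
Initial abstraction Ia = S/5 = (2700/1679)/5 = 540/1679 ≈ 0.322 in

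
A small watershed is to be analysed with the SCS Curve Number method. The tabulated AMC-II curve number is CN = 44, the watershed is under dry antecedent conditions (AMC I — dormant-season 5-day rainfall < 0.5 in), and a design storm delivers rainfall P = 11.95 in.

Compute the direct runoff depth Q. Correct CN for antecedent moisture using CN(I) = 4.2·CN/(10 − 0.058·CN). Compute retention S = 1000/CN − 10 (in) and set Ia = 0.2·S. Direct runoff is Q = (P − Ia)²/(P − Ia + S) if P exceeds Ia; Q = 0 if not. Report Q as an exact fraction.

Q = 15108769/15765420 in ≈ 0.958 in

Adjust CN=44 to AMC I: 4.2·44/(10 − 0.058·44) → (924/5) ÷ (931/125) = 3300/133 ≈ 24.812
Max retention: S = 1000/(3300/133) − 10 = 1000/33 in (≈ 30.303 in)
Ia = 0.2S: 0.2·30.303 = 6.061 in (exactly 200/33)
Since P=11.950 > Ia=6.061: effective rainfall P−Ia = 3887/660 in
Q = (3887/660)²/((3887/660) + 1000/33) = (15108769/435600)/(23887/660) = 15108769/15765420 in ≈ 0.958 in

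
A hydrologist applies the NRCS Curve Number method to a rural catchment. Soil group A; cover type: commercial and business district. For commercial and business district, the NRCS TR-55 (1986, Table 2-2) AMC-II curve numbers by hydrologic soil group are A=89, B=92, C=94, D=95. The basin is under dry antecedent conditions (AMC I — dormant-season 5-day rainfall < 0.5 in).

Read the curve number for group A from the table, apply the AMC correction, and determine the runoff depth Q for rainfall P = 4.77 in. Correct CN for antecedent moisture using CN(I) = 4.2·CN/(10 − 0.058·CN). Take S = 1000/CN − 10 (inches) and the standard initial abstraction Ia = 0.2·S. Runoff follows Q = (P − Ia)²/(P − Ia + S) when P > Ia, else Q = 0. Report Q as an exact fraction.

Q = 610762569169/248859779700 in ≈ 2.454 in

NRCS table: commercial and business district, soil group A → CN(II) = 89
Adjust CN=89 to AMC I: 4.2·89/(10 − 0.058·89) → (1869/5) ÷ (2419/500) = 186900/2419 ≈ 77.263
Max retention: S = 1000/(186900/2419) − 10 = 5500/1869 in (≈ 2.943 in)
Ia = 0.2S: 0.2·2.943 = 0.589 in (exactly 1100/1869)
P − Ia = 4.770 − 0.589 = 781513/186900 ≈ 4.181 in (> 0, runoff occurs)
Q = (781513/186900)²/((781513/186900) + 5500/1869) = (610762569169/34931610000)/(1331513/186900) = 610762569169/248859779700 in ≈ 2.454 in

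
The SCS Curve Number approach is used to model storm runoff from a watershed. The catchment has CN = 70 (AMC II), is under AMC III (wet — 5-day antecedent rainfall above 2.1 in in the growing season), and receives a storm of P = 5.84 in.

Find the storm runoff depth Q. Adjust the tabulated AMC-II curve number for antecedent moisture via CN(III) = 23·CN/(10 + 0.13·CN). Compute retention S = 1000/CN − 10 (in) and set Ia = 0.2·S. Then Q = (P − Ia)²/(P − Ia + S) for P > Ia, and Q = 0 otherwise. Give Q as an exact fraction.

CN(III) from CN(II)=70: (23·70)/(10 + 0.13·70) = 16100/191 ≈ 84.293
Retention S: 1000/CN − 10 with CN=84.293 → S = 300/161 ≈ 1.863 in
Initial abstraction Ia = S/5 = (300/161)/5 = 60/161 ≈ 0.373 in
Excess rainfall: 5.840 − 0.373 = 5.467 in; P > Ia so Q > 0
Q: (22006/4025)² ÷ (29506/4025) = 242132018/59380825 in (≈ 4.078 in)

Q = 242132018/59380825 in ≈ 4.078 in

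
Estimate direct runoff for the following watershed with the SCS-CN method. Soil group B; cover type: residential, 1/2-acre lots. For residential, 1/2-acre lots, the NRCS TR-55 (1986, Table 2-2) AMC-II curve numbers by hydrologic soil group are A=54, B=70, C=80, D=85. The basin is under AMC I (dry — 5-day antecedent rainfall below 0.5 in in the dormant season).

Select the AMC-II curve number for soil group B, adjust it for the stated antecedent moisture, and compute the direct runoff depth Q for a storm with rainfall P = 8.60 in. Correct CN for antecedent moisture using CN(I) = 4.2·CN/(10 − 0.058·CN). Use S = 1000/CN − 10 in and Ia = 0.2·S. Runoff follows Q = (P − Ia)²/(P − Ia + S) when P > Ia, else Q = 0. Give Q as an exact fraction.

Q = 2582449/1006215 in ≈ 2.566 in

NRCS table: residential, 1/2-acre lots, soil group B → CN(II) = 70
Adjust CN=70 to AMC I: 4.2·70/(10 − 0.058·70) → 294 ÷ (297/50) = 4900/99 ≈ 49.495
Retention S: 1000/CN − 10 with CN=49.495 → S = 500/49 ≈ 10.204 in
Initial abstraction Ia = S/5 = (500/49)/5 = 100/49 ≈ 2.041 in
Excess rainfall: 8.600 − 2.041 = 6.559 in; P > Ia so Q > 0
Q = (1607/245)²/((1607/245) + 500/49) = (2582449/60025)/(4107/245) = 2582449/1006215 in ≈ 2.566 in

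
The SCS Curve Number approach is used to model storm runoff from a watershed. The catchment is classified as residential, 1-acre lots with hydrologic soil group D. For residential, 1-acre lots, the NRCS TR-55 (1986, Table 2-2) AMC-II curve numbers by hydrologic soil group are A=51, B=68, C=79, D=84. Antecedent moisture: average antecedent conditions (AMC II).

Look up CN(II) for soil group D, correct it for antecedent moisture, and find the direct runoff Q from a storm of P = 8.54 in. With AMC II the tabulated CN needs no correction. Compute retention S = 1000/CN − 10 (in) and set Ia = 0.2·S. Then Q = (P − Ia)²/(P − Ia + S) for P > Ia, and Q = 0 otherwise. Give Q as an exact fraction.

NRCS table: residential, 1-acre lots, soil group D → CN(II) = 84
AMC II — tabulated CN = 84 applies directly.
Max retention: S = 1000/84 − 10 = 40/21 in (≈ 1.905 in)
Ia = 0.2S: 0.2·1.905 = 0.381 in (exactly 8/21)
Excess rainfall: 8.540 − 0.381 = 8.159 in; P > Ia so Q > 0
Q = (8567/1050)²/((8567/1050) + 40/21) = (73393489/1102500)/(10567/1050) = 73393489/11095350 in ≈ 6.615 in

Q = 73393489/11095350 in ≈ 6.615 in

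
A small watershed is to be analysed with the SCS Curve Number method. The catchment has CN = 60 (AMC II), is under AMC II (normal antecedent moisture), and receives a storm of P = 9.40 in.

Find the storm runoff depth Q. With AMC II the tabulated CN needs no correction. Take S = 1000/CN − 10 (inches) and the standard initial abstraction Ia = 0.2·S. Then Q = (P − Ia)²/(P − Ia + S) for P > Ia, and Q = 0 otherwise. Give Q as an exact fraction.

Q = 14641/3315 in ≈ 4.417 in

CN(II) = 60; AMC II needs no correction.
Retention S: 1000/CN − 10 with CN=60.000 → S = 20/3 ≈ 6.667 in
Ia = 0.2S: 0.2·6.667 = 1.333 in (exactly 4/3)
P − Ia = 9.400 − 1.333 = 121/15 ≈ 8.067 in (> 0, runoff occurs)
Q: (121/15)² ÷ (221/15) = 14641/3315 in (≈ 4.417 in)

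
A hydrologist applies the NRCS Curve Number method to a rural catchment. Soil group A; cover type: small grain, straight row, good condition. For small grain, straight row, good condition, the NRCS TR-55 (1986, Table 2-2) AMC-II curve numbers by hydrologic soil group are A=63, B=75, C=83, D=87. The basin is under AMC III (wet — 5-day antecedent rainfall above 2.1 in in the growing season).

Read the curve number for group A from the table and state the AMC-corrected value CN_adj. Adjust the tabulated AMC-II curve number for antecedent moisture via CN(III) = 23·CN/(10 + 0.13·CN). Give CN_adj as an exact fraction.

CN_adj = 144900/1819 ≈ 79.659

NRCS table: small grain, straight row, good condition, soil group A → CN(II) = 63
CN(III) from CN(II)=63: (23·63)/(10 + 0.13·63) = 144900/1819 ≈ 79.659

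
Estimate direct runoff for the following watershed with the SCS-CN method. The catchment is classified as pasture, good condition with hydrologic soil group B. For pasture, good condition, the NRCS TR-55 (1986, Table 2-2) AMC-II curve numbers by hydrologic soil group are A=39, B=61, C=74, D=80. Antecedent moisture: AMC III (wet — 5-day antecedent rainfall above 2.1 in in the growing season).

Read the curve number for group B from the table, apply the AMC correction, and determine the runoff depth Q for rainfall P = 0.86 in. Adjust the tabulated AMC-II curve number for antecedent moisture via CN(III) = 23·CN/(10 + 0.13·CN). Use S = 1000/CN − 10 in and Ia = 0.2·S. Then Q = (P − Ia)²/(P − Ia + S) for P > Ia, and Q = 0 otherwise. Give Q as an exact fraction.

Q = 454926241/15175479350 in ≈ 0.030 in

NRCS table: pasture, good condition, soil group B → CN(II) = 61
CN(III) from CN(II)=61: (23·61)/(10 + 0.13·61) = 140300/1793 ≈ 78.249
Max retention: S = 1000/(140300/1793) − 10 = 3900/1403 in (≈ 2.780 in)
Ia = 0.2S: 0.2·2.780 = 0.556 in (exactly 780/1403)
Since P=0.860 > Ia=0.556: effective rainfall P−Ia = 21329/70150 in
Q: (21329/70150)² ÷ (216329/70150) = 454926241/15175479350 in (≈ 0.030 in)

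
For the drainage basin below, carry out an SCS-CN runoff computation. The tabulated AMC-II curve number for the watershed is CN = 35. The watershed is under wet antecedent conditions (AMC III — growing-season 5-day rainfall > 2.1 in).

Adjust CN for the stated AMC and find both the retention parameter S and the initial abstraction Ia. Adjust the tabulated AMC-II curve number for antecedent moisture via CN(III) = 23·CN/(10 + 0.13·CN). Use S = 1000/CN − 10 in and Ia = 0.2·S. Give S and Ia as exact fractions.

Adjust CN=35 to AMC III: 23·35/(10 + 0.13·35) → 805 ÷ (291/20) = 16100/291 ≈ 55.326
Retention S: 1000/CN − 10 with CN=55.326 → S = 1300/161 ≈ 8.075 in
Initial abstraction Ia = S/5 = (1300/161)/5 = 260/161 ≈ 1.615 in

S = 1300/161 in ≈ 8.075 in; Ia = 260/161 in ≈ 1.615 in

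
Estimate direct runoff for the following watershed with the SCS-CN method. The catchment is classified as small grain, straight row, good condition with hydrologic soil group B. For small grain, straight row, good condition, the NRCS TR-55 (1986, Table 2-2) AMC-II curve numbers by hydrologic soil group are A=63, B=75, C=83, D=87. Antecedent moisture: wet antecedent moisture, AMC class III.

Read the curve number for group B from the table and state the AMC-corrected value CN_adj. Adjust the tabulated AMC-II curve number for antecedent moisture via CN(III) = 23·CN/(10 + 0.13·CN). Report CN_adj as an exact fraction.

CN_adj = 6900/79 ≈ 87.342

NRCS table: small grain, straight row, good condition, soil group B → CN(II) = 75
Adjust CN=75 to AMC III: 23·75/(10 + 0.13·75) → 1725 ÷ (79/4) = 6900/79 ≈ 87.342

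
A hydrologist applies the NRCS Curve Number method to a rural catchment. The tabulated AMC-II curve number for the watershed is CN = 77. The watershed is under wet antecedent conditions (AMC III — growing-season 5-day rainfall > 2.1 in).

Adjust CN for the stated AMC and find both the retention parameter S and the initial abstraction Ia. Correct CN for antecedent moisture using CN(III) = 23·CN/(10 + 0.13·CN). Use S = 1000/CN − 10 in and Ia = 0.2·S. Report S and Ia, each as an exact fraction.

Wet (AMC III): CN(III) = 23·77/(10 + 0.13·77) = 1771/(2001/100) = 7700/87 ≈ 88.506
Retention S: 1000/CN − 10 with CN=88.506 → S = 100/77 ≈ 1.299 in
Ia = 0.2·(100/77) = 20/77 in ≈ 0.260 in

S = 100/77 in ≈ 1.299 in; Ia = 20/77 in ≈ 0.260 in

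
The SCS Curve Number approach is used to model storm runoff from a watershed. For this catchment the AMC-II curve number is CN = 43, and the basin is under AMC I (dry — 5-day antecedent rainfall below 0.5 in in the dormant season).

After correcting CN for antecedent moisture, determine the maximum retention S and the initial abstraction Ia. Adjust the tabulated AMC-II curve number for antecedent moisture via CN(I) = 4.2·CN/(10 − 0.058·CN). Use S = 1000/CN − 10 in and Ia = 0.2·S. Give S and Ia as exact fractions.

Dry (AMC I): CN(I) = 4.2·43/(10 − 0.058·43) = (903/5)/(3753/500) = 30100/1251 ≈ 24.061
Retention S: 1000/CN − 10 with CN=24.061 → S = 9500/301 ≈ 31.561 in
Initial abstraction Ia = S/5 = (9500/301)/5 = 1900/301 ≈ 6.312 in

S = 9500/301 in ≈ 31.561 in; Ia = 1900/301 in ≈ 6.312 in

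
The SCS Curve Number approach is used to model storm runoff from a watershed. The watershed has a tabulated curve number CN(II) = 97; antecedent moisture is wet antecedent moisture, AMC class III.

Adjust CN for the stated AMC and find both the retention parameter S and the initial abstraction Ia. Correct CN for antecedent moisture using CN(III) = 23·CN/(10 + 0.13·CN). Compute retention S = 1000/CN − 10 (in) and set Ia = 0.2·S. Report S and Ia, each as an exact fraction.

Adjust CN=97 to AMC III: 23·97/(10 + 0.13·97) → 2231 ÷ (2261/100) = 223100/2261 ≈ 98.673
Max retention: S = 1000/(223100/2261) − 10 = 300/2231 in (≈ 0.134 in)
Ia = 0.2·(300/2231) = 60/2231 in ≈ 0.027 in

S = 300/2231 in ≈ 0.134 in; Ia = 60/2231 in ≈ 0.027 in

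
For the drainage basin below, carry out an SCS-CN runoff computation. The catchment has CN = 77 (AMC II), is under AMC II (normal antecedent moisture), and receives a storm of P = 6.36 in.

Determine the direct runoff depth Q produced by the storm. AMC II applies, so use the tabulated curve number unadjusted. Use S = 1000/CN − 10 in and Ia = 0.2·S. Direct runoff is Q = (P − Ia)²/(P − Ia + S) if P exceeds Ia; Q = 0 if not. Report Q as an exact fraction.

Average conditions: CN = 77 (no AMC adjustment).
Max retention: S = 1000/77 − 10 = 230/77 in (≈ 2.987 in)
Initial abstraction Ia = S/5 = (230/77)/5 = 46/77 ≈ 0.597 in
Excess rainfall: 6.360 − 0.597 = 5.763 in; P > Ia so Q > 0
Q = (11093/1925)²/((11093/1925) + 230/77) = (123054649/3705625)/(16843/1925) = 123054649/32422775 in ≈ 3.795 in

Q = 123054649/32422775 in ≈ 3.795 in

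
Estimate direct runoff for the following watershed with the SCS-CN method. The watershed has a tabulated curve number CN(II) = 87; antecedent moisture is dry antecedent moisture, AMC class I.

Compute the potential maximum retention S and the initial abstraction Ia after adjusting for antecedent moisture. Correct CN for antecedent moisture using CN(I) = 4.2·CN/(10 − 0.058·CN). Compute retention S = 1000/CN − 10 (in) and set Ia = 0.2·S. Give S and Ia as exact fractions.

S = 6500/1827 in ≈ 3.558 in; Ia = 1300/1827 in ≈ 0.712 in

Dry (AMC I): CN(I) = 4.2·87/(10 − 0.058·87) = (1827/5)/(2477/500) = 182700/2477 ≈ 73.759
Retention S: 1000/CN − 10 with CN=73.759 → S = 6500/1827 ≈ 3.558 in
Ia = 0.2·(6500/1827) = 1300/1827 in ≈ 0.712 in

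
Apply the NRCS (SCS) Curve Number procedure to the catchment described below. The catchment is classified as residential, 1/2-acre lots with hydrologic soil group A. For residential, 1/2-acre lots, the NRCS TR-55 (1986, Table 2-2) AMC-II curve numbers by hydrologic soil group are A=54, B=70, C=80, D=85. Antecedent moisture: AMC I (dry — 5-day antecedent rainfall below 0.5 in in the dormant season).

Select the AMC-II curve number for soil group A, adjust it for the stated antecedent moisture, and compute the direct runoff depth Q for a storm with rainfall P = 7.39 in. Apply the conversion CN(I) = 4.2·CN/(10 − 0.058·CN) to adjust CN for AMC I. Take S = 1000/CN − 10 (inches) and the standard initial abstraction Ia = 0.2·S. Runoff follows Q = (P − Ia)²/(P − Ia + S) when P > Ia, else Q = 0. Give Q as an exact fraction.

Q = 35725914169/75922037100 in ≈ 0.471 in

NRCS table: residential, 1/2-acre lots, soil group A → CN(II) = 54
CN(I) from CN(II)=54: (4.2·54)/(10 − 0.058·54) = 56700/1717 ≈ 33.023
Retention S: 1000/CN − 10 with CN=33.023 → S = 11500/567 ≈ 20.282 in
Initial abstraction Ia = S/5 = (11500/567)/5 = 2300/567 ≈ 4.056 in
Since P=7.390 > Ia=4.056: effective rainfall P−Ia = 189013/56700 in
Q: (189013/56700)² ÷ (1339013/56700) = 35725914169/75922037100 in (≈ 0.471 in)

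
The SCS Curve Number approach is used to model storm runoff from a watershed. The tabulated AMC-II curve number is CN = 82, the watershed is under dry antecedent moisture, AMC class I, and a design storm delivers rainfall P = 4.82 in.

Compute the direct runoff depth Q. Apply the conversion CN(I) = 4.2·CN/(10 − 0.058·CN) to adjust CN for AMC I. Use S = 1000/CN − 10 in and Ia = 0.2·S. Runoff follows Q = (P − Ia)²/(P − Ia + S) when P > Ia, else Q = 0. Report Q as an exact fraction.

CN(I) from CN(II)=82: (4.2·82)/(10 − 0.058·82) = 28700/437 ≈ 65.675
S = 1000/(28700/437) − 10 = 1500/287 in ≈ 5.226 in
Ia = 0.2S: 0.2·5.226 = 1.045 in (exactly 300/287)
Since P=4.820 > Ia=1.045: effective rainfall P−Ia = 54167/14350 in
Q = (54167/14350)²/((54167/14350) + 1500/287) = (2934063889/205922500)/(129167/14350) = 2934063889/1853546450 in ≈ 1.583 in

Q = 2934063889/1853546450 in ≈ 1.583 in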